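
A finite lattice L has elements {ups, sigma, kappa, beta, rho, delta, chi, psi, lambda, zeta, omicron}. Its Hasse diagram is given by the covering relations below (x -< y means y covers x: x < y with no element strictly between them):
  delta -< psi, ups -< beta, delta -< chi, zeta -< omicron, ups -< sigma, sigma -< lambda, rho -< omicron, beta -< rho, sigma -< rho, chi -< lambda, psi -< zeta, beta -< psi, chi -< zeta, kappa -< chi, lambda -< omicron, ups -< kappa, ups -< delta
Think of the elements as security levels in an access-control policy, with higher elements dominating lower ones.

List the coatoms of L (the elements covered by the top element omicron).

The coatoms are exactly the elements covered by omicron: lambda, rho, zeta.

lambda, rho, zeta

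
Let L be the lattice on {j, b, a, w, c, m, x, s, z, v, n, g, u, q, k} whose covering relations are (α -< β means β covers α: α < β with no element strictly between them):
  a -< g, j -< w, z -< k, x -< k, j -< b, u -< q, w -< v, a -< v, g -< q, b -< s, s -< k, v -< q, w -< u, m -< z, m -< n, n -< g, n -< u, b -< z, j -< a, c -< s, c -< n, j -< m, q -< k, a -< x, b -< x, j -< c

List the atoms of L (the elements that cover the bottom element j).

The atoms are exactly the elements that cover j: a, b, c, m, w.

a, b, c, m, w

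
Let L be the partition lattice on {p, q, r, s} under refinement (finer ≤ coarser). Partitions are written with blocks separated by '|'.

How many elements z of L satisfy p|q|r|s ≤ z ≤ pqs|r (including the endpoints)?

The interval [p|q|r|s, pqs|r] = {pqs|r, pq|r|s, ps|q|r, p|qs|r, p|q|r|s}, which has 5 elements.

5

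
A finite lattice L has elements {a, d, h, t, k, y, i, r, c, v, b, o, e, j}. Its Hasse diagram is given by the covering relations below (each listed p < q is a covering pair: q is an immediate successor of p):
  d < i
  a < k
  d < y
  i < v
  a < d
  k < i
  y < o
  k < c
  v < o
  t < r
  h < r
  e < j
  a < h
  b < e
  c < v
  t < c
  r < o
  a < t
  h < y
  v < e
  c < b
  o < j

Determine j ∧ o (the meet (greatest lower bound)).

o

Common lower bounds of {j, o}: a, c, d, h, i, k, o, r, t, v, y.
The greatest among these is o.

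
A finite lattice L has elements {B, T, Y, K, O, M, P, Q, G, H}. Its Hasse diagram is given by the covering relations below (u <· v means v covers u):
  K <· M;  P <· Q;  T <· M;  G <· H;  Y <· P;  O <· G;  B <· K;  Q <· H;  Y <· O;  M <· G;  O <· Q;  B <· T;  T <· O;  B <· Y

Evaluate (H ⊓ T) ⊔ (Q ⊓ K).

T

H ∧ T = T
Q ∧ K = B
T ∨ B = T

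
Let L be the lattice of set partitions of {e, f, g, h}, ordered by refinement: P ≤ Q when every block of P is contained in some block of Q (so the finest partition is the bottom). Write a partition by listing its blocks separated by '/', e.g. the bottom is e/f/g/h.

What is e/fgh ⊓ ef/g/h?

e/f/g/h

The meet (common refinement) of e/fgh and ef/g/h intersects blocks pairwise, giving e/f/g/h.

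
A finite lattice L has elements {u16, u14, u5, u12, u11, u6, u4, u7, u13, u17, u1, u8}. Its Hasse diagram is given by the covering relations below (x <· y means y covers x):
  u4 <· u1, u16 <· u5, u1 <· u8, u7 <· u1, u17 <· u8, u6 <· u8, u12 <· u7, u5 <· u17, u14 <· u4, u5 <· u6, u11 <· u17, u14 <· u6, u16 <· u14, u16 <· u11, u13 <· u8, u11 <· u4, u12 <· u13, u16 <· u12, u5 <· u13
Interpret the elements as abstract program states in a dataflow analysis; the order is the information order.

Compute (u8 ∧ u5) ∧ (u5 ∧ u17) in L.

u8 ∧ u5 = u5
u5 ∧ u17 = u5
u5 ∧ u5 = u5

u5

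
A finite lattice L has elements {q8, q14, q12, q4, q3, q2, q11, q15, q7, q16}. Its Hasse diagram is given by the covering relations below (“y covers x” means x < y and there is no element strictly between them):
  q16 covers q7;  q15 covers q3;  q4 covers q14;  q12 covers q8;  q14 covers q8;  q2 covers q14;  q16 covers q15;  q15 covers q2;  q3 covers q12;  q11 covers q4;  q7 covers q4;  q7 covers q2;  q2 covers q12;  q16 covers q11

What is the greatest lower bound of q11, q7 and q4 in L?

q4

Common lower bounds of {q11, q7, q4}: q14, q4, q8.
The greatest among these is q4.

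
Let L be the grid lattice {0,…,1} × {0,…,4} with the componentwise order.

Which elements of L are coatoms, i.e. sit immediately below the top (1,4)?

The coatoms are exactly the elements covered by (1,4): (0,4), (1,3).

(0,4), (1,3)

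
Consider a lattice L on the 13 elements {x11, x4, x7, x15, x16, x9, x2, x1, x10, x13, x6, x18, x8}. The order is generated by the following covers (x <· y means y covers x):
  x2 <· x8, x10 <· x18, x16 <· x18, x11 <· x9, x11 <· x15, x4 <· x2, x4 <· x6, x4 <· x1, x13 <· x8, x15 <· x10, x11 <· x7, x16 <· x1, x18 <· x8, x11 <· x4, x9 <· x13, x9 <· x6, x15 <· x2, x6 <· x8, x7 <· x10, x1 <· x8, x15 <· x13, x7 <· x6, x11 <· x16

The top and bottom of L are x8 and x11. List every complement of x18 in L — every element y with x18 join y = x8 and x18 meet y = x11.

x4, x9

Need y with x18 ∨ y = x8 and x18 ∧ y = x11.
Checking each element gives: x4, x9.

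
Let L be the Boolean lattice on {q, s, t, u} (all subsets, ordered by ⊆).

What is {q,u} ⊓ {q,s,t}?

Common lower bounds of {{q,u}, {q,s,t}}: {q}, ∅.
The greatest among these is {q}.

{q}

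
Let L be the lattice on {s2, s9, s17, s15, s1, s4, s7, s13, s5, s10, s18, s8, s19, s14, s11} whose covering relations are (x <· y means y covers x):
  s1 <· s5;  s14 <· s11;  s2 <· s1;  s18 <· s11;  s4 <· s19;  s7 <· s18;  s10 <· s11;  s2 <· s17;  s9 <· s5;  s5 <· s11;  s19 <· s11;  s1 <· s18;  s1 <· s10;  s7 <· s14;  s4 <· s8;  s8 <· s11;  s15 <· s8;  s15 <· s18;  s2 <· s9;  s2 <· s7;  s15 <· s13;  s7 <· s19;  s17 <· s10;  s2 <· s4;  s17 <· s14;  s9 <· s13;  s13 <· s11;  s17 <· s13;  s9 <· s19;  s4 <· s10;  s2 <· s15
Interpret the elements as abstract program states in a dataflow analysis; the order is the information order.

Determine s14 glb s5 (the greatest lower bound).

s2

Common lower bounds of {s14, s5}: s2.
The greatest among these is s2.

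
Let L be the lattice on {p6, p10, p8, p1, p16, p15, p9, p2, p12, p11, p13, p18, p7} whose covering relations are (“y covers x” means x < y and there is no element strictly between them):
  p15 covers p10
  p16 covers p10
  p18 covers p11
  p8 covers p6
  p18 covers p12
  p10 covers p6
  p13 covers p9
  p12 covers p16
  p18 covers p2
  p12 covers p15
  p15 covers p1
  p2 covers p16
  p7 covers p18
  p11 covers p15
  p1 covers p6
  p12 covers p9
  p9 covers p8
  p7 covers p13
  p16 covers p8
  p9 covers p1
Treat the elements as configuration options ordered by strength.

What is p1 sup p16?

p12

Common upper bounds of {p1, p16}: p12, p18, p7.
The least among these is p12.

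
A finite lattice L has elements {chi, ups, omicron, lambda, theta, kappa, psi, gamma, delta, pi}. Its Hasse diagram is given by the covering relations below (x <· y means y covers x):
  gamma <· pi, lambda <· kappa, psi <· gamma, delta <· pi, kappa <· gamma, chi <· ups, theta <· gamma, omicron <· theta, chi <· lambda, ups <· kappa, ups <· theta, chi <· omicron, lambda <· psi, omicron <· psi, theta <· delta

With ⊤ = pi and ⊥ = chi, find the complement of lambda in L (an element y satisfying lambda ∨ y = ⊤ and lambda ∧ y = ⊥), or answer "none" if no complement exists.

Need y with lambda ∨ y = pi and lambda ∧ y = chi.
Checking each element gives: delta.

delta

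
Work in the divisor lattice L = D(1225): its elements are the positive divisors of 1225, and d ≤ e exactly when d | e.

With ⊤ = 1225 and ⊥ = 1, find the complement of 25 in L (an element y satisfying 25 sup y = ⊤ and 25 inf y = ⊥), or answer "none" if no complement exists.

49

Need y with 25 ∨ y = 1225 and 25 ∧ y = 1.
Checking each element gives: 49.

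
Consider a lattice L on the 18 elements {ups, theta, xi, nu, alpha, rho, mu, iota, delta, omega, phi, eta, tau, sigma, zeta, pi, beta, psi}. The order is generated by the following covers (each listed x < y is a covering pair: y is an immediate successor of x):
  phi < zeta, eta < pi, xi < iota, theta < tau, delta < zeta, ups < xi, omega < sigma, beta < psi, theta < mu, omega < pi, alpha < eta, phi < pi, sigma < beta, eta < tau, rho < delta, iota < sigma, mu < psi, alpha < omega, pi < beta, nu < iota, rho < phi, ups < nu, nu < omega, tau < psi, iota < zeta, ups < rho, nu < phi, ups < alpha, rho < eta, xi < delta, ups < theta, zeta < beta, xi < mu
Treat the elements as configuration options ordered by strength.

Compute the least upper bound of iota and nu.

Common upper bounds of {iota, nu}: beta, iota, psi, sigma, zeta.
The least among these is iota.

iota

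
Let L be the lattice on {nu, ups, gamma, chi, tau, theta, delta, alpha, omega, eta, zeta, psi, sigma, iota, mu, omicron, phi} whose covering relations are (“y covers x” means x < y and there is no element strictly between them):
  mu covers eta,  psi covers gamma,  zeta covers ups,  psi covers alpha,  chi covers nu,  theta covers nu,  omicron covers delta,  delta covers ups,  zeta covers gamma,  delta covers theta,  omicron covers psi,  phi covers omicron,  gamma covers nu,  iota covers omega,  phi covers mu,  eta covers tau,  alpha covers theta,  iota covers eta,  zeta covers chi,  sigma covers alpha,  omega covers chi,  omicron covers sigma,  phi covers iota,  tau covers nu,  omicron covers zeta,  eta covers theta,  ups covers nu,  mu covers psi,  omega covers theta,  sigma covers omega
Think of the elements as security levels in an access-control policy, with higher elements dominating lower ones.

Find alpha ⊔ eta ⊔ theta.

mu

Common upper bounds of {alpha, eta, theta}: mu, phi.
The least among these is mu.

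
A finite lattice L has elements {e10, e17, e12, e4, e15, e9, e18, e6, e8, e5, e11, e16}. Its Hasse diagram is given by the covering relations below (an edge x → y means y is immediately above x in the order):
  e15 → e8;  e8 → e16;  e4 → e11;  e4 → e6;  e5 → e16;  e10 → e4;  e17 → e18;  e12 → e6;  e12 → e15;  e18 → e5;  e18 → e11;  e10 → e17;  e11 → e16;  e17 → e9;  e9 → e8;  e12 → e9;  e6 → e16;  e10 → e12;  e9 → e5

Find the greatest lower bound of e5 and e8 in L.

Common lower bounds of {e5, e8}: e10, e12, e17, e9.
The greatest among these is e9.

e9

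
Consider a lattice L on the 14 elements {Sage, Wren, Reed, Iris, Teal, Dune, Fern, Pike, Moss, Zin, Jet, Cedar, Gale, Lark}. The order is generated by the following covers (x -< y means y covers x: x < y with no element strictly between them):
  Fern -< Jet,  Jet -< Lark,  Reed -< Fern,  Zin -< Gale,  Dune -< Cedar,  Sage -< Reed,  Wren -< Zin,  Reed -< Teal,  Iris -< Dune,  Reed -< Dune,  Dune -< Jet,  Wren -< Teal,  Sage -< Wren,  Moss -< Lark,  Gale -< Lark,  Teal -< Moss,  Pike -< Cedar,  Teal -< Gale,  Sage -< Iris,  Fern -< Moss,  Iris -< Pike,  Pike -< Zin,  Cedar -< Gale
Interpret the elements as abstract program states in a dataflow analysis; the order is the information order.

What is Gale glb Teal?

Teal

Common lower bounds of {Gale, Teal}: Reed, Sage, Teal, Wren.
The greatest among these is Teal.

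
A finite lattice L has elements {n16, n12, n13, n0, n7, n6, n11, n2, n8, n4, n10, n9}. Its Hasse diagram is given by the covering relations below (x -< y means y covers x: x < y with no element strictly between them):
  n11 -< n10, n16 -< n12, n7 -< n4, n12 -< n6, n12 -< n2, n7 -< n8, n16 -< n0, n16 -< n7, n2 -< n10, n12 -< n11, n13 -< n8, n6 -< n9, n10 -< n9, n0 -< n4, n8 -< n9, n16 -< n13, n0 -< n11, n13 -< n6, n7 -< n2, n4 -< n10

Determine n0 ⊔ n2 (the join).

n10

Common upper bounds of {n0, n2}: n10, n9.
The least among these is n10.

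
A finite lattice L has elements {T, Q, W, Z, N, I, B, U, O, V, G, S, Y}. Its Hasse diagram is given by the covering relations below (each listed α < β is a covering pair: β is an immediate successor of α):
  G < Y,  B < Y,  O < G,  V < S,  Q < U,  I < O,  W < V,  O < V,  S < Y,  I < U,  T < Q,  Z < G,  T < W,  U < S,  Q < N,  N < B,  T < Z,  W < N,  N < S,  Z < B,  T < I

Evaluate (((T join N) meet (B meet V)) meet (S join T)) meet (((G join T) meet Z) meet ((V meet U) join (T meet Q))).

T ∨ N = N
B ∧ V = W
N ∧ W = W
S ∨ T = S
W ∧ S = W
G ∨ T = G
G ∧ Z = Z
V ∧ U = I
T ∧ Q = T
I ∨ T = I
Z ∧ I = T
W ∧ T = T

T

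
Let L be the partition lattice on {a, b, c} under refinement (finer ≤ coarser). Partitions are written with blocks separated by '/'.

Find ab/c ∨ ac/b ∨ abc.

Common upper bounds of {ab/c, ac/b, abc}: abc.
The least among these is abc.

abc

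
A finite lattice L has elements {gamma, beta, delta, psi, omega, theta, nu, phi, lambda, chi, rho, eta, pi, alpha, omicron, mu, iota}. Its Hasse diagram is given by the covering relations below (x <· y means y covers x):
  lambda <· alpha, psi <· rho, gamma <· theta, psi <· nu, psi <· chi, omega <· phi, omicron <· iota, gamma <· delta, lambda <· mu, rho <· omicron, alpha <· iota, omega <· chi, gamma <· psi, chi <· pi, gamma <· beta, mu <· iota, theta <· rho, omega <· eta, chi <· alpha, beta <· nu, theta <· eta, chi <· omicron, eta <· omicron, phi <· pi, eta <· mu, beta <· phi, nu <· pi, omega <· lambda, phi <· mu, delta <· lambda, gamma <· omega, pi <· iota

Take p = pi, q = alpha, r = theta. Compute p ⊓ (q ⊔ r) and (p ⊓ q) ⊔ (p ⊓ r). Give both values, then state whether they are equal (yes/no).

pi; chi; no

q ⊔ r = iota, so p ⊓ (q ⊔ r) = pi ⊓ iota = pi.
p ⊓ q = chi and p ⊓ r = gamma, so (p ⊓ q) ⊔ (p ⊓ r) = chi ⊔ gamma = chi.
Equal: no.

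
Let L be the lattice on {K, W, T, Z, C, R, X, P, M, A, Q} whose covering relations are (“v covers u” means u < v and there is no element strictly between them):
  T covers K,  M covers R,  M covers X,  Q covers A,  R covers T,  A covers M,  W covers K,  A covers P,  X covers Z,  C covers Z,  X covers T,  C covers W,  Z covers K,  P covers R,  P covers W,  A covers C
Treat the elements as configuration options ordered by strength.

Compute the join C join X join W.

A

Common upper bounds of {C, X, W}: A, Q.
The least among these is A.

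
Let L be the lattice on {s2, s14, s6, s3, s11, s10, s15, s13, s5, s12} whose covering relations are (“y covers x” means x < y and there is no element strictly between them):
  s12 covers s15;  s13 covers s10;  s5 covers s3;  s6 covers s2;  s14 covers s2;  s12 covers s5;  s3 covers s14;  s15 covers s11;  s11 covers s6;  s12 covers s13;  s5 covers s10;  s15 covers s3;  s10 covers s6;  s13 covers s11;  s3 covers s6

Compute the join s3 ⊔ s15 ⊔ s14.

s15

Common upper bounds of {s3, s15, s14}: s12, s15.
The least among these is s15.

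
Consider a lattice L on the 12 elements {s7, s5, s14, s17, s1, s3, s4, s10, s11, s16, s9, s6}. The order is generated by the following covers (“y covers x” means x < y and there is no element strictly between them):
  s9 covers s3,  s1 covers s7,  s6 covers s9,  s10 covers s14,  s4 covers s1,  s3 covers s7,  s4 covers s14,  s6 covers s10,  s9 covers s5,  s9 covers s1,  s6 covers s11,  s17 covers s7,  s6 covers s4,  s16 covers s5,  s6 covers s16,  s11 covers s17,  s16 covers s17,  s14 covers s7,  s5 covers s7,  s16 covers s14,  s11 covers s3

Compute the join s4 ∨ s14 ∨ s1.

s4

Common upper bounds of {s4, s14, s1}: s4, s6.
The least among these is s4.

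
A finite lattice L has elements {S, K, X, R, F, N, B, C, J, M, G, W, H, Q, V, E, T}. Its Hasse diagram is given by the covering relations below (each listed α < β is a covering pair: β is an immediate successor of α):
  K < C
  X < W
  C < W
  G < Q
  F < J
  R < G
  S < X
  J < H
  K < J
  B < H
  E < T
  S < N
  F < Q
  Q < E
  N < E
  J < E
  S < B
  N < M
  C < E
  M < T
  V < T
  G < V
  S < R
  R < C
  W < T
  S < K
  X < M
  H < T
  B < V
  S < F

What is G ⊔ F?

Q

Common upper bounds of {G, F}: E, Q, T.
The least among these is Q.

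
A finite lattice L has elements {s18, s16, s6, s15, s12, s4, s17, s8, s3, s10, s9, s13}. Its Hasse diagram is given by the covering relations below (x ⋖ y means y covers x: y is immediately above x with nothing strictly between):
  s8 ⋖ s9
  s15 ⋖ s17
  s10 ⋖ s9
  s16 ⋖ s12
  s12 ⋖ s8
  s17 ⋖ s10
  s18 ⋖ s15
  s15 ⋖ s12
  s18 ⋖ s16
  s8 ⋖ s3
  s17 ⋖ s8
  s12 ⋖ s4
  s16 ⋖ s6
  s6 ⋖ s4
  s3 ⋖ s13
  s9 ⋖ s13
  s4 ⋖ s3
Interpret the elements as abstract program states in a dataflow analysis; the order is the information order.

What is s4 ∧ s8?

s12

Common lower bounds of {s4, s8}: s12, s15, s16, s18.
The greatest among these is s12.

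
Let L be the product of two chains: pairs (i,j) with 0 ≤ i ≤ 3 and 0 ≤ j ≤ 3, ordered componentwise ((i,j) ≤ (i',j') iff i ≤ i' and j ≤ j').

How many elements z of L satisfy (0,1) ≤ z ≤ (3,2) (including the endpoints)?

The interval [(0,1), (3,2)] = {(0,1), (0,2), (1,1), (1,2), (2,1), (2,2), (3,1), (3,2)}, which has 8 elements.

8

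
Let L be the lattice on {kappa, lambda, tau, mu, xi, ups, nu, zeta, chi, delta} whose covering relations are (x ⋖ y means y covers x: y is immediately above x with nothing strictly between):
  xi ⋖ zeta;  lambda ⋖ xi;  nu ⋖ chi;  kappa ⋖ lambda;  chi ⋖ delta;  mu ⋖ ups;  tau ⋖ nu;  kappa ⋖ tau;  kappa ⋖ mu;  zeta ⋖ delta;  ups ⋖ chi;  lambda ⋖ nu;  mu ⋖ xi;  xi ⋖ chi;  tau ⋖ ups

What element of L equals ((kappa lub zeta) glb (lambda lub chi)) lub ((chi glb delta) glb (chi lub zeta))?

kappa ∨ zeta = zeta
lambda ∨ chi = chi
zeta ∧ chi = xi
chi ∧ delta = chi
chi ∨ zeta = delta
chi ∧ delta = chi
xi ∨ chi = chi

chi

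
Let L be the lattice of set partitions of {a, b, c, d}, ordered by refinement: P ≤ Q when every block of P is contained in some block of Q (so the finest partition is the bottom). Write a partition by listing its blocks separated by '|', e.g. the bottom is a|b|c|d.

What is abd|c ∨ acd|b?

Common upper bounds of {abd|c, acd|b}: abcd.
The least among these is abcd.

abcd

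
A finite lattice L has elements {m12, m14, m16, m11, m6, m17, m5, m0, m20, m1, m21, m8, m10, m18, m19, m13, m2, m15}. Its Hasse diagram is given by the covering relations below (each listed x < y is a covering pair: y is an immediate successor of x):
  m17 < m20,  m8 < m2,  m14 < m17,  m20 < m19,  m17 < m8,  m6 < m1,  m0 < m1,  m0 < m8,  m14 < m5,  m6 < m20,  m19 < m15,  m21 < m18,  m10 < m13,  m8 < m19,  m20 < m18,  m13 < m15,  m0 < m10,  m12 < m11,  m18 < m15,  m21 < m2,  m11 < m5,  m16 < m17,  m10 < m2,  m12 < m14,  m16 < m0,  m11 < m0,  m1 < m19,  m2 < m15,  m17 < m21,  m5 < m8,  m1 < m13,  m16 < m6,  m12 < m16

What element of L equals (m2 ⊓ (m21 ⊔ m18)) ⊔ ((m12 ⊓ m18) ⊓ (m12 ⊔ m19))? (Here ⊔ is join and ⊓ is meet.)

m21

m21 ∨ m18 = m18
m2 ∧ m18 = m21
m12 ∧ m18 = m12
m12 ∨ m19 = m19
m12 ∧ m19 = m12
m21 ∨ m12 = m21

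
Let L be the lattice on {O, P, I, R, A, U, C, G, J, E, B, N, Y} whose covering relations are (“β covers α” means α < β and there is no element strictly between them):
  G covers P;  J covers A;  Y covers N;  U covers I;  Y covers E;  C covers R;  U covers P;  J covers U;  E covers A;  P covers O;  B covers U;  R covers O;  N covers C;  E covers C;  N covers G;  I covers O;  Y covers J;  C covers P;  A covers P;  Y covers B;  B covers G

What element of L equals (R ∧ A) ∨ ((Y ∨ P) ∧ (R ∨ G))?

N

R ∧ A = O
Y ∨ P = Y
R ∨ G = N
Y ∧ N = N
O ∨ N = N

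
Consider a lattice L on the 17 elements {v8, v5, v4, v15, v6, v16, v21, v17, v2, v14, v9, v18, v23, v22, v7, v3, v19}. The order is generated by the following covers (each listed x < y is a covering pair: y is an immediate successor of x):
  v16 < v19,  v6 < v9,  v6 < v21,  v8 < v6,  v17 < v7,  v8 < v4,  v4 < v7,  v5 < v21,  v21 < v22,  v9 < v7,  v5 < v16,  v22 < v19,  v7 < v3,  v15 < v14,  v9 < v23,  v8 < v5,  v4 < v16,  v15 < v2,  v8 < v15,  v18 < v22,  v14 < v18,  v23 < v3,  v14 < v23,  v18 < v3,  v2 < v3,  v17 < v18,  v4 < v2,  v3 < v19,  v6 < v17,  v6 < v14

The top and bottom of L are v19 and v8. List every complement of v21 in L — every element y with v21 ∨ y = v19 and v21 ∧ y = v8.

v2, v4

Need y with v21 ∨ y = v19 and v21 ∧ y = v8.
Checking each element gives: v2, v4.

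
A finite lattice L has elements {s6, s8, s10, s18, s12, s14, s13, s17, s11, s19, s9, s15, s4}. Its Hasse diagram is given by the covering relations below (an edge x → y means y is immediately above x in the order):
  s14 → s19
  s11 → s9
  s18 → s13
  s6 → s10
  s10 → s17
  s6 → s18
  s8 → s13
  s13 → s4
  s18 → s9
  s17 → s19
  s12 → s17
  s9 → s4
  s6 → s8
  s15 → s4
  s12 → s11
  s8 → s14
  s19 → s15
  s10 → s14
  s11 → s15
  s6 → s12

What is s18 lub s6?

s18

Common upper bounds of {s18, s6}: s13, s18, s4, s9.
The least among these is s18.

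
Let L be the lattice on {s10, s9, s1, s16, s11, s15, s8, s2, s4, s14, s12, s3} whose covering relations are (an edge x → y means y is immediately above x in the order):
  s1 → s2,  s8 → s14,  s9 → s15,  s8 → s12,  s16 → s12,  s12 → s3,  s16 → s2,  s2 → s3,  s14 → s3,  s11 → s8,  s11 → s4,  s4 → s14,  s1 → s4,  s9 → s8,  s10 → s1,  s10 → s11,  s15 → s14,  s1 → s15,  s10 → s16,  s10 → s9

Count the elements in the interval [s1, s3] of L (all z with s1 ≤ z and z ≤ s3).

The interval [s1, s3] = {s1, s14, s15, s2, s3, s4}, which has 6 elements.

6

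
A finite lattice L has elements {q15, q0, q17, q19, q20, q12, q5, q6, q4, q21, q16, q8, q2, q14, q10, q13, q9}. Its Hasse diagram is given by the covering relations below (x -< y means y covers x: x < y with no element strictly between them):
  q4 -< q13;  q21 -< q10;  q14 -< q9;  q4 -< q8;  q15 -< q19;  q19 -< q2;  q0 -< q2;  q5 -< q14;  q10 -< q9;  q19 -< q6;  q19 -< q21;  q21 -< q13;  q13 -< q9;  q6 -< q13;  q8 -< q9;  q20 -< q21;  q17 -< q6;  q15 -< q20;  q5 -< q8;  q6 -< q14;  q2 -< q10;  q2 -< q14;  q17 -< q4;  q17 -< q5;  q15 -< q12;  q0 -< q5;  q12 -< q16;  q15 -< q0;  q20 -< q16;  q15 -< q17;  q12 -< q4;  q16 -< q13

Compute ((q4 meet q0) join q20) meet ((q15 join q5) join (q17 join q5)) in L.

q15

q4 ∧ q0 = q15
q15 ∨ q20 = q20
q15 ∨ q5 = q5
q17 ∨ q5 = q5
q5 ∨ q5 = q5
q20 ∧ q5 = q15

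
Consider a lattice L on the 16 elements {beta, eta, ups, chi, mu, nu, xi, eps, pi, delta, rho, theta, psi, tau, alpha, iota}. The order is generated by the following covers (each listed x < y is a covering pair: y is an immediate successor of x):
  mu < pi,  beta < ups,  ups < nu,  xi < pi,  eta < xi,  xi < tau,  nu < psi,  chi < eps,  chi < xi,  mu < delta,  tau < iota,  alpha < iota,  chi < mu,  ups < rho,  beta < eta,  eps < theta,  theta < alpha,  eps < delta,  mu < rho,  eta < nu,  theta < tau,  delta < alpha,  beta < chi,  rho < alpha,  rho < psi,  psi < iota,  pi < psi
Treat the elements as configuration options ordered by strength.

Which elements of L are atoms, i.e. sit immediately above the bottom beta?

The atoms are exactly the elements that cover beta: chi, eta, ups.

chi, eta, ups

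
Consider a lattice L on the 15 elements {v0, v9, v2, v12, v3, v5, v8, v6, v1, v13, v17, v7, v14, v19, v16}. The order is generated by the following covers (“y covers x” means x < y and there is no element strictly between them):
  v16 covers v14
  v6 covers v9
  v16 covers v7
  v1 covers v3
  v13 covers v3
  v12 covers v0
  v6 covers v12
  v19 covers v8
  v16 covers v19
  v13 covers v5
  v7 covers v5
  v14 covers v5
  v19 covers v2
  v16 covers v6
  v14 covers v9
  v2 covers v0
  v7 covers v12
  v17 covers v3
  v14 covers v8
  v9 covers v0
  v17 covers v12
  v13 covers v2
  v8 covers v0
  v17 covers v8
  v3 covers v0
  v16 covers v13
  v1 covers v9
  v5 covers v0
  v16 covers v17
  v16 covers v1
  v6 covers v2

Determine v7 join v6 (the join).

Common upper bounds of {v7, v6}: v16.
The least among these is v16.

v16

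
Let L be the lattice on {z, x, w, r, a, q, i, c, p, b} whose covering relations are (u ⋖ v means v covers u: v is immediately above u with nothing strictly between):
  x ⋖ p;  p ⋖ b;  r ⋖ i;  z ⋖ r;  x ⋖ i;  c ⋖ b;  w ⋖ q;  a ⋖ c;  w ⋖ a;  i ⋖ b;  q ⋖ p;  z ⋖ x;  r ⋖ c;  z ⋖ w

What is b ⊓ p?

Common lower bounds of {b, p}: p, q, w, x, z.
The greatest among these is p.

p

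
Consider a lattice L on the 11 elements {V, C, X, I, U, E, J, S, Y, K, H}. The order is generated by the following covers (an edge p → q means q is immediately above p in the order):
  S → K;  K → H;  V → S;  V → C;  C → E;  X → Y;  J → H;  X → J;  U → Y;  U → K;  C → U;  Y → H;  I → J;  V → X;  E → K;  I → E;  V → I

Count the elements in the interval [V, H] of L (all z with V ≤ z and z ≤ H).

The interval [V, H] = {C, E, H, I, J, K, S, U, V, X, Y}, which has 11 elements.

11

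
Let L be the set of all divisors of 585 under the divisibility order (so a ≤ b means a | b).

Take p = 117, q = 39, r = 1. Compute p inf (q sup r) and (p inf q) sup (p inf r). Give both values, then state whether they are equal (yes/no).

39; 39; yes

q sup r = 39, so p inf (q sup r) = 117 inf 39 = 39.
p inf q = 39 and p inf r = 1, so (p inf q) sup (p inf r) = 39 sup 1 = 39.
Equal: yes.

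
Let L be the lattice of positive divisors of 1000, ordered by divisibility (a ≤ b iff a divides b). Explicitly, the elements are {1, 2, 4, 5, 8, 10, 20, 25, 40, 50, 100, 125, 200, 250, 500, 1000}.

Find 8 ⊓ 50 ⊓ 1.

In the divisibility order, the meet is the greatest common divisor: gcd(8, 50, 1) = 1.

1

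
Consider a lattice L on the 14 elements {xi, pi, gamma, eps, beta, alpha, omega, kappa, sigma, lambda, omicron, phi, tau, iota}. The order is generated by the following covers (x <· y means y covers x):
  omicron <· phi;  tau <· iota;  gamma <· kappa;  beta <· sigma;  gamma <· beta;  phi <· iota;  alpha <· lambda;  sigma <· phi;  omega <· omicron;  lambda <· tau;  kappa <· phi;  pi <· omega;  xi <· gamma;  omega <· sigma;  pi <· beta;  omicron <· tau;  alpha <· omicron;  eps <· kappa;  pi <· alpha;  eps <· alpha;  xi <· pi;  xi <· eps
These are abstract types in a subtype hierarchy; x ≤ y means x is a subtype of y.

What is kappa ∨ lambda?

Common upper bounds of {kappa, lambda}: iota.
The least among these is iota.

iota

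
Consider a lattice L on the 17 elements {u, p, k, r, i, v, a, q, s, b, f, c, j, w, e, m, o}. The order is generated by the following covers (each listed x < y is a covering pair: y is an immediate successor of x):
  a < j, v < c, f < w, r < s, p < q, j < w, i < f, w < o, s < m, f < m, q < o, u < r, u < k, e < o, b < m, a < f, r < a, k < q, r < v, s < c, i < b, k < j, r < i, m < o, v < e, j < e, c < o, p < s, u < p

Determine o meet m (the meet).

m

Common lower bounds of {o, m}: a, b, f, i, m, p, r, s, u.
The greatest among these is m.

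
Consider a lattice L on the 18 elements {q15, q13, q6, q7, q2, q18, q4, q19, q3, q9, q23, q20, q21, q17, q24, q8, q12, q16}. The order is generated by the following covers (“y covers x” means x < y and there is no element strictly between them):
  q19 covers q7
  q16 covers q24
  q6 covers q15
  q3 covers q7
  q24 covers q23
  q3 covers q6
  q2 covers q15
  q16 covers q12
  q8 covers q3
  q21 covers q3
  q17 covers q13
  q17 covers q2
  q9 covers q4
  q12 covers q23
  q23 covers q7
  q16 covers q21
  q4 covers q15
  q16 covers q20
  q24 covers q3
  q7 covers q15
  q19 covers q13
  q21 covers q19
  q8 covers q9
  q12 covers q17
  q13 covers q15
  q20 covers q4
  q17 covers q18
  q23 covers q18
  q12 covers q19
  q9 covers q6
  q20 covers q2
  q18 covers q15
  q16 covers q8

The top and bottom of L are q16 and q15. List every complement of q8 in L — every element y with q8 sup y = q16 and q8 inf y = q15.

Need y with q8 ∨ y = q16 and q8 ∧ y = q15.
Checking each element gives: q13, q17, q18, q2.

q13, q17, q18, q2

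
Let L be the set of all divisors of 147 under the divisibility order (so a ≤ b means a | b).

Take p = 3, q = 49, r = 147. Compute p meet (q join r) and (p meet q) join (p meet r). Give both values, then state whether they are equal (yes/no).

q join r = 147, so p meet (q join r) = 3 meet 147 = 3.
p meet q = 1 and p meet r = 3, so (p meet q) join (p meet r) = 1 join 3 = 3.
Equal: yes.

3; 3; yes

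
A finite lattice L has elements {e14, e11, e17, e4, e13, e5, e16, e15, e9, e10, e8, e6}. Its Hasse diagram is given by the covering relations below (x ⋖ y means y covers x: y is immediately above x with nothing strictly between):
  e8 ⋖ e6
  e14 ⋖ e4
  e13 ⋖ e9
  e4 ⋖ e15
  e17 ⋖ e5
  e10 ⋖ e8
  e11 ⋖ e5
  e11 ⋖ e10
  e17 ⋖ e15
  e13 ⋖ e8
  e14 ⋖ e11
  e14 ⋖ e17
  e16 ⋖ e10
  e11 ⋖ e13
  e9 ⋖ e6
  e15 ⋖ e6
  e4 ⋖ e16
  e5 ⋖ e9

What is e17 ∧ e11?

e14

Common lower bounds of {e17, e11}: e14.
The greatest among these is e14.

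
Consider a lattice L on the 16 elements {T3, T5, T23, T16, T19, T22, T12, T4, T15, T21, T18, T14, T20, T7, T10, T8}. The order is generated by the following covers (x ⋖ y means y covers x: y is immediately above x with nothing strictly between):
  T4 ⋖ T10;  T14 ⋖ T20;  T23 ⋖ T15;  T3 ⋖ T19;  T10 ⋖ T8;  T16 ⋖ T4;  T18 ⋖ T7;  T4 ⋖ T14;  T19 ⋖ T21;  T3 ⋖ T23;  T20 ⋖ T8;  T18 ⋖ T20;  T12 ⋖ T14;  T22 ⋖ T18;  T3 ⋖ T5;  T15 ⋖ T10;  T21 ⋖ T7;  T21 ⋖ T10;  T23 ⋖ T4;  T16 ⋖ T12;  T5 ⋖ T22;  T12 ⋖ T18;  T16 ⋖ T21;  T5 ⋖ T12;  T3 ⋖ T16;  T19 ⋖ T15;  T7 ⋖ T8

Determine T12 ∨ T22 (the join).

T18

Common upper bounds of {T12, T22}: T18, T20, T7, T8.
The least among these is T18.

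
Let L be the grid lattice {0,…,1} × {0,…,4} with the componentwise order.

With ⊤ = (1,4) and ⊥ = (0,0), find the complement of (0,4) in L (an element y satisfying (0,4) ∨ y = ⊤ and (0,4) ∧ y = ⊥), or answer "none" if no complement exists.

(1,0)

Need y with (0,4) ∨ y = (1,4) and (0,4) ∧ y = (0,0).
Checking each element gives: (1,0).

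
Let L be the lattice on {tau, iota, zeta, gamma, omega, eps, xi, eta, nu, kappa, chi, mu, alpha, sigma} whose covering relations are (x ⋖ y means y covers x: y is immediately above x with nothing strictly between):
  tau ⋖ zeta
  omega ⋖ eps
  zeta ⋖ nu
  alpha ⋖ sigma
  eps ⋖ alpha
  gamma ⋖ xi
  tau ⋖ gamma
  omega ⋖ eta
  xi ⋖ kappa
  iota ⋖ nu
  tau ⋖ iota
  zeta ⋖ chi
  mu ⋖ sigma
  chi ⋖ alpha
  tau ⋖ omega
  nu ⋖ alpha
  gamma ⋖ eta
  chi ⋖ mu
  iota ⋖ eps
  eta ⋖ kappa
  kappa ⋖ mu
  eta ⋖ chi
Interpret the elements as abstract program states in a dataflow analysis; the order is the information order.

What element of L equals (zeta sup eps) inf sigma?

zeta ∨ eps = alpha
alpha ∧ sigma = alpha

alpha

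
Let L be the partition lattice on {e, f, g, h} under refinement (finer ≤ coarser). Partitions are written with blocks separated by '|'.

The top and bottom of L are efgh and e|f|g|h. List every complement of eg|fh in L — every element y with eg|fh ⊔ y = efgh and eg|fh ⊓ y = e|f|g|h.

ef|gh, ef|g|h, eh|fg, eh|f|g, e|fg|h, e|f|gh

Need y with eg|fh ∨ y = efgh and eg|fh ∧ y = e|f|g|h.
Checking each element gives: ef|gh, ef|g|h, eh|fg, eh|f|g, e|fg|h, e|f|gh.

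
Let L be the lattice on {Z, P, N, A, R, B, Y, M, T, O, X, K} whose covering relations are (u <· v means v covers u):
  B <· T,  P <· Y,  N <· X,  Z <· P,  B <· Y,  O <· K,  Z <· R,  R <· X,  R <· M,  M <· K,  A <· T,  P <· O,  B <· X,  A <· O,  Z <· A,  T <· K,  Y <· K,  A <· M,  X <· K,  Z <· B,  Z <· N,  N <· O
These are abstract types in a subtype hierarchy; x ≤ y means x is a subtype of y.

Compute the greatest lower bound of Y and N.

Z

Common lower bounds of {Y, N}: Z.
The greatest among these is Z.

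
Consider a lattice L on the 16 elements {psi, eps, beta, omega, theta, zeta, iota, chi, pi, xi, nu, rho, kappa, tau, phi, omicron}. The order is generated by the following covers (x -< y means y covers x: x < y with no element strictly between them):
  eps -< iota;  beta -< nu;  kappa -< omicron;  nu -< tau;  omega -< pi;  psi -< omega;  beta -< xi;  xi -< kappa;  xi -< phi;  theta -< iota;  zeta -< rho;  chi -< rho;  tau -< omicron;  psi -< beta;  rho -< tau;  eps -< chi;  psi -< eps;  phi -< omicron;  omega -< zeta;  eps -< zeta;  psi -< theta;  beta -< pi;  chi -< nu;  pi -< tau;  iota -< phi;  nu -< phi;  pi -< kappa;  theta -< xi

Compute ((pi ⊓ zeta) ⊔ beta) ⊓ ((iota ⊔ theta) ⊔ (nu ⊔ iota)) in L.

pi ∧ zeta = omega
omega ∨ beta = pi
iota ∨ theta = iota
nu ∨ iota = phi
iota ∨ phi = phi
pi ∧ phi = beta

beta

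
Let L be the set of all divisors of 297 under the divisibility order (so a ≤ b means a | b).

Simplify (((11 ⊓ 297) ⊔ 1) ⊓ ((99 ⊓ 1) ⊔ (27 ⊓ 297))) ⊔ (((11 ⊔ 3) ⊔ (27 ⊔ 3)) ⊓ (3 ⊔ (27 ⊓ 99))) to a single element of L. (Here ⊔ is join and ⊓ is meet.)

11 ∧ 297 = 11
11 ∨ 1 = 11
99 ∧ 1 = 1
27 ∧ 297 = 27
1 ∨ 27 = 27
11 ∧ 27 = 1
11 ∨ 3 = 33
27 ∨ 3 = 27
33 ∨ 27 = 297
27 ∧ 99 = 9
3 ∨ 9 = 9
297 ∧ 9 = 9
1 ∨ 9 = 9

9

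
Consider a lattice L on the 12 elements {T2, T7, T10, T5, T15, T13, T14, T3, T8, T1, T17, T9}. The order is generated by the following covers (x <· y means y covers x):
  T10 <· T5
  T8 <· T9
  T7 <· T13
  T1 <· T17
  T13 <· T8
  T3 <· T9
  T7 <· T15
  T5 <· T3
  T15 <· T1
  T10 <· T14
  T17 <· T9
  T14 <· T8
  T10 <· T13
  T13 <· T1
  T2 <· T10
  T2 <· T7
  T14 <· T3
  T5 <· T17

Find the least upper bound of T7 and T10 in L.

T13

Common upper bounds of {T7, T10}: T1, T13, T17, T8, T9.
The least among these is T13.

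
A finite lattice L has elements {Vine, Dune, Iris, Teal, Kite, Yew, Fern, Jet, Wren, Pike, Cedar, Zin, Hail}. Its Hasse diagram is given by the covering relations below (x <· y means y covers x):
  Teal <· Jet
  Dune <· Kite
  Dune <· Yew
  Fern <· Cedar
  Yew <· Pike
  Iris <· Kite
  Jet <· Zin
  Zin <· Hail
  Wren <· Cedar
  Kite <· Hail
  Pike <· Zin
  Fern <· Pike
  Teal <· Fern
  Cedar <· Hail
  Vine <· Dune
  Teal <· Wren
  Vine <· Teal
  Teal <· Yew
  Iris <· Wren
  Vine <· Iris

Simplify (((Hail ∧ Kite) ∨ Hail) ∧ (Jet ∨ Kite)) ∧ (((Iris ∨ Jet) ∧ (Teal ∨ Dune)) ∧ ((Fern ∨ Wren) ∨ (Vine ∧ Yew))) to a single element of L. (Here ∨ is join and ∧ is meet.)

Hail ∧ Kite = Kite
Kite ∨ Hail = Hail
Jet ∨ Kite = Hail
Hail ∧ Hail = Hail
Iris ∨ Jet = Hail
Teal ∨ Dune = Yew
Hail ∧ Yew = Yew
Fern ∨ Wren = Cedar
Vine ∧ Yew = Vine
Cedar ∨ Vine = Cedar
Yew ∧ Cedar = Teal
Hail ∧ Teal = Teal

Teal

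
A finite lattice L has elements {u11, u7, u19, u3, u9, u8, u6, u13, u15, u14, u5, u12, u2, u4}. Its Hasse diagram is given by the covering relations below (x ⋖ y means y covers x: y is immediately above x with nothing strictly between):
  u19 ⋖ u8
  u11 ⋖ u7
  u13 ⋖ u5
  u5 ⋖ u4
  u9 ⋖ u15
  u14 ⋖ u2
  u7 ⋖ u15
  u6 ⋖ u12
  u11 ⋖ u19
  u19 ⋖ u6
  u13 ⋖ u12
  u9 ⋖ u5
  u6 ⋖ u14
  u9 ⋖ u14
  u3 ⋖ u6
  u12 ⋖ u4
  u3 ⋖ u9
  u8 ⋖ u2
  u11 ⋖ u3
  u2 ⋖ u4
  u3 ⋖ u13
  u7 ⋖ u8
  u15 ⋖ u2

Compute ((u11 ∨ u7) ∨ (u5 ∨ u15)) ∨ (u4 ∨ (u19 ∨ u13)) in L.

u4

u11 ∨ u7 = u7
u5 ∨ u15 = u4
u7 ∨ u4 = u4
u19 ∨ u13 = u12
u4 ∨ u12 = u4
u4 ∨ u4 = u4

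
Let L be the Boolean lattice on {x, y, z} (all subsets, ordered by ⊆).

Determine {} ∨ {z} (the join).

{z}

Under ⊆, join is union: {} ∪ {z} = {z}.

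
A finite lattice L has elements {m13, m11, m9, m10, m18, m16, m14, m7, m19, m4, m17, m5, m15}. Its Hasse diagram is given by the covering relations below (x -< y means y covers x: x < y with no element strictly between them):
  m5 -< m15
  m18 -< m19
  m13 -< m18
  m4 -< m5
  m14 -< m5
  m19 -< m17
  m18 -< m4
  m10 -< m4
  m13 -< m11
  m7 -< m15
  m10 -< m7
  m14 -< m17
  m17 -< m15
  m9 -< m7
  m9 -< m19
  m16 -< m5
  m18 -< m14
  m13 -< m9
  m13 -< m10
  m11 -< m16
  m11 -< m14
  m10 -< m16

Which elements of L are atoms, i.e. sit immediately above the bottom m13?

m10, m11, m18, m9

The atoms are exactly the elements that cover m13: m10, m11, m18, m9.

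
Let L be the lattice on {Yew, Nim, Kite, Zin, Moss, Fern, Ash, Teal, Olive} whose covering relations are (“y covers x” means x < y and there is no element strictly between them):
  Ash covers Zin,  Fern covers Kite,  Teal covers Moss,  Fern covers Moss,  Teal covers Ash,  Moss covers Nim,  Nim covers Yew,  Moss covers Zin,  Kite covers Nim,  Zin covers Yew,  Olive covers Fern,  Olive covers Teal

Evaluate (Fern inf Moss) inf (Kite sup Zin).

Fern ∧ Moss = Moss
Kite ∨ Zin = Fern
Moss ∧ Fern = Moss

Moss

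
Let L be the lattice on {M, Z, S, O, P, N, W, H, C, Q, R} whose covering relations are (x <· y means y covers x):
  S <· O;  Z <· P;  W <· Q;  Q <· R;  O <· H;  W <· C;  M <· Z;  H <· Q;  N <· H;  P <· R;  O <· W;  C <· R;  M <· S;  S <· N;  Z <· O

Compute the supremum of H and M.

H

Common upper bounds of {H, M}: H, Q, R.
The least among these is H.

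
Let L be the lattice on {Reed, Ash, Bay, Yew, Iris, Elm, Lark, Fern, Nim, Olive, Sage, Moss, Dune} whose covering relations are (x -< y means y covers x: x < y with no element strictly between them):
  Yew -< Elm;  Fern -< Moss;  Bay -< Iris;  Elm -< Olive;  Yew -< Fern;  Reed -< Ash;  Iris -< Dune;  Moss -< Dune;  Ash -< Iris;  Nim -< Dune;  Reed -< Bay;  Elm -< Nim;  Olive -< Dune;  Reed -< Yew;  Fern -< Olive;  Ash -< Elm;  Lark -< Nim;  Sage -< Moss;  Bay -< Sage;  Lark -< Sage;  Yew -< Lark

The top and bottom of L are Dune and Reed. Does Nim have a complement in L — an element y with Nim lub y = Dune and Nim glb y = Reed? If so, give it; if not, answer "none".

Need y with Nim ∨ y = Dune and Nim ∧ y = Reed.
Checking each element gives: Bay.

Bay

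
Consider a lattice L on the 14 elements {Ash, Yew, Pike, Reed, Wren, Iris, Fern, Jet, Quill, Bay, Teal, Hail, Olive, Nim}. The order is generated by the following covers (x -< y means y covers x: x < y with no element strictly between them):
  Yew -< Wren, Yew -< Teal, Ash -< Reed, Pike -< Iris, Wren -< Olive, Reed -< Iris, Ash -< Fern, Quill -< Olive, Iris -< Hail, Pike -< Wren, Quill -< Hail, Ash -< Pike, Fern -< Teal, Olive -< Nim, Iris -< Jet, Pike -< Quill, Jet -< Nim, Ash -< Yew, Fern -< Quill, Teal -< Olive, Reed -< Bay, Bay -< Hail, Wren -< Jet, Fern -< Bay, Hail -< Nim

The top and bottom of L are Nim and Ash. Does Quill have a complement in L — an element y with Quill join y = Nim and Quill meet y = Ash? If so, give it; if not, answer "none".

none

For every candidate y, either Quill ∨ y ≠ Nim or Quill ∧ y ≠ Ash; no complement exists.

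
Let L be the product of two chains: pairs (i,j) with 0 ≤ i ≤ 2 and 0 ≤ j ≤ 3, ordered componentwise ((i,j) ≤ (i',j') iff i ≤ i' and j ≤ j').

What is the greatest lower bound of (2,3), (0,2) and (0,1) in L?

In a product of chains, the meet is componentwise min, giving (0,1).

(0,1)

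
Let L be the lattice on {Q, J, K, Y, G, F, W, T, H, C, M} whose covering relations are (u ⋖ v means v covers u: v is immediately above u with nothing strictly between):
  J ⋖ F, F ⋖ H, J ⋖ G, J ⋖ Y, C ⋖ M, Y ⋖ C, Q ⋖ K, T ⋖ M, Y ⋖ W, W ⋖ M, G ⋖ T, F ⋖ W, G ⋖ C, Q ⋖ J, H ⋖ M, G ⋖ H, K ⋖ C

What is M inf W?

Common lower bounds of {M, W}: F, J, Q, W, Y.
The greatest among these is W.

W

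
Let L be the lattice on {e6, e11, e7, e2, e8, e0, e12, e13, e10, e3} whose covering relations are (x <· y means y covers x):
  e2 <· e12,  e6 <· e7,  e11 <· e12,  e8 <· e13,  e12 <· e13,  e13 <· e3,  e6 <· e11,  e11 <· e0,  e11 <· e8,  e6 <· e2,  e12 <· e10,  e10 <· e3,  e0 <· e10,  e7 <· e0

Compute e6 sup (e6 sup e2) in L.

e2

e6 ∨ e2 = e2
e6 ∨ e2 = e2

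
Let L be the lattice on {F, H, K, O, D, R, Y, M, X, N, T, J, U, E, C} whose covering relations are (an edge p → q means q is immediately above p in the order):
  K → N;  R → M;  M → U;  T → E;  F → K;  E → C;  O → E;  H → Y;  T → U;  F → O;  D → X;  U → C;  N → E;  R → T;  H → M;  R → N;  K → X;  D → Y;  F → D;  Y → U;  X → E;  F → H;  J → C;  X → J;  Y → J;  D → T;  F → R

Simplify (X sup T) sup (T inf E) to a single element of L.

X ∨ T = E
T ∧ E = T
E ∨ T = E

E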